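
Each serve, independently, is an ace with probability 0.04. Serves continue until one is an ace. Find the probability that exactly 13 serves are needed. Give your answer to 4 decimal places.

Geometric (trials to first success), p = 0.04.
P(Y = 13) = (1−p)^12 · p = 0.61271 · 0.04 = 0.024508

0.0245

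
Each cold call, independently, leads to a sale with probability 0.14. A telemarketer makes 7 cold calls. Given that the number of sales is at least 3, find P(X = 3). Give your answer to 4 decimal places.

0.8478

X ~ Binomial(7, 0.14). Want P(X=3 | X≥3) = P(X=3) / P(X≥3).
P(X=3) = C(7,3)·0.14^3·0.86^4 = 0.052535
P(X≥3) = 1 − 0.347928 − 0.396476 − 0.193628 = 0.061969
Ratio = 0.052535 / 0.061969 = 0.847764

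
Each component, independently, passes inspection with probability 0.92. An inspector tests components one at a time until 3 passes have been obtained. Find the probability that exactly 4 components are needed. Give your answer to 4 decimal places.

0.1869

Y = trial on which the third success occurs; negative binomial, r=3, p=0.92.
P(Y=4) = C(3,2) · p^3 · (1−p)^1
= 3 · 0.77869 · 0.08 = 0.186885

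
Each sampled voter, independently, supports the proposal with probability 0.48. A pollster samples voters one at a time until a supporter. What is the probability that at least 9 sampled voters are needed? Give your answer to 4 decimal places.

Y = number of sampled voters to the first success; geometric, p = 0.48.
P(Y > 8) = P(first 8 all fail) = (1−p)^8 = 0.005346

0.0053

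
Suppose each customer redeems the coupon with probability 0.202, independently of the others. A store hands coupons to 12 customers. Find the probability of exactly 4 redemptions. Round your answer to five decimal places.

X ~ Binomial(n=12, p=0.202).
P(X=4) = C(12,4) · p^4 · (1−p)^8
= 495 · 0.001665 · 0.16445 = 0.1355295

0.13553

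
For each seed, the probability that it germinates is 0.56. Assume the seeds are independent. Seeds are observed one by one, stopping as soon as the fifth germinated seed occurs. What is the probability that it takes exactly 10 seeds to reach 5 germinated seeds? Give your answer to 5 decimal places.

0.11444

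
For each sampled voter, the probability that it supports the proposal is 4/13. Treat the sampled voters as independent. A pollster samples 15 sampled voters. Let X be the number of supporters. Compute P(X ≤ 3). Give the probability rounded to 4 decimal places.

X ~ Binomial(15, 0.307692); P(X ≤ 3) = Σ C(15,k) p^k (1−p)^(15−k) over k:
  k=0: C(15,0)·0.307692^0·0.692308^15 = 0.004022
  k=1: C(15,1)·0.307692^1·0.692308^14 = 0.026816
  k=2: C(15,2)·0.307692^2·0.692308^13 = 0.083428
  k=3: C(15,3)·0.307692^3·0.692308^12 = 0.160676
Total = 0.274943

0.2749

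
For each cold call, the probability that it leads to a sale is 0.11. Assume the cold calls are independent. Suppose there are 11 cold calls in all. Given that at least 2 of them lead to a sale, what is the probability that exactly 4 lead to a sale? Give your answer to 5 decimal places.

X ~ Binomial(11, 0.11). Want P(X=4 | X≥2) = P(X=4) / P(X≥2).
P(X=4) = C(11,4)·0.11^4·0.89^7 = 0.0213705
P(X≥2) = 1 − 0.2775173 − 0.3772988 = 0.3451839
Ratio = 0.0213705 / 0.3451839 = 0.0619105

0.06191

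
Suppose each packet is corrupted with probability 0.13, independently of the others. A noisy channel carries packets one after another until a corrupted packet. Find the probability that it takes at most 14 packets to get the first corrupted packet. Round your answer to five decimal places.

0.85768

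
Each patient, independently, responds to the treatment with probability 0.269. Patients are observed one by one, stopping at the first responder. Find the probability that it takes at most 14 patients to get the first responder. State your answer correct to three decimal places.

0.988

Y = number of patients to the first success; geometric, p = 0.269.
P(Y ≤ 14) = 1 − (1−p)^14 = 1 − 0.01244 = 0.98756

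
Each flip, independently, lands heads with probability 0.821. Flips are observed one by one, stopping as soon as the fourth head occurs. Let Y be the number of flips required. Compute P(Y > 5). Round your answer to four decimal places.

Needing more than 5 flips ⇔ fewer than 4 successes in the first 5. With X ~ Binomial(5, 0.821), P(Y > 5) = P(X ≤ 3).
  k=0: C(5,0)·0.821^0·0.179^5 = 0.000184
  k=1: C(5,1)·0.821^1·0.179^4 = 0.004214
  k=2: C(5,2)·0.821^2·0.179^3 = 0.038659
  k=3: C(5,3)·0.821^3·0.179^2 = 0.177311
P(X ≤ 3) = 0.220368

0.2204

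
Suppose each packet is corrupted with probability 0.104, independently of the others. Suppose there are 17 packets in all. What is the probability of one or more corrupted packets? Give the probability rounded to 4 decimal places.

P(at least one) = 1 − P(none) = 1 − (1 − 0.104)^17
= 1 − 0.154609 = 0.845391

0.8454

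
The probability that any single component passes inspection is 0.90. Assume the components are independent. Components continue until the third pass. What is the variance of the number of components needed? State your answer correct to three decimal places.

0.370

Y = total components until the third success; negative binomial with r=3, p=0.90.
Var(Y) = r(1−p)/p² = 3·0.10 / 0.90² = 0.37037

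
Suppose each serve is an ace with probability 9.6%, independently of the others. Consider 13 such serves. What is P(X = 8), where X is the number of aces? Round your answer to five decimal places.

0.00001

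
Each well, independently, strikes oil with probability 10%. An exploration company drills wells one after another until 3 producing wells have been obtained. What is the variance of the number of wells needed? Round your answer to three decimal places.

270.000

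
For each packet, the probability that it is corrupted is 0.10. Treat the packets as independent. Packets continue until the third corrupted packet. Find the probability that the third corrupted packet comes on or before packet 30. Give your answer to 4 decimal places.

0.5886

Finishing within 30 packets ⇔ at least 3 successes in the first 30. With X ~ Binomial(30, 0.10), P(Y ≤ 30) = 1 − P(X ≤ 2).
  k=0: C(30,0)·0.10^0·0.90^30 = 0.042391
  k=1: C(30,1)·0.10^1·0.90^29 = 0.141304
  k=2: C(30,2)·0.10^2·0.90^28 = 0.227656
1 − 0.411351 = 0.588649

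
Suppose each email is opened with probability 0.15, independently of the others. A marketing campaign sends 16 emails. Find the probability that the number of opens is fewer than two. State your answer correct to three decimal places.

0.284

X ~ Binomial(16, 0.15); P(X ≤ 1) = Σ C(16,k) p^k (1−p)^(16−k) over k:
  k=0: C(16,0)·0.15^0·0.85^16 = 0.07425
  k=1: C(16,1)·0.15^1·0.85^15 = 0.20965
Total = 0.28390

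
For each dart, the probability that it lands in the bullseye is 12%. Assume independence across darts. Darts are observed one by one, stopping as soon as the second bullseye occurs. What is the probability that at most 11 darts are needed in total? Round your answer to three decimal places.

Finishing within 11 darts ⇔ at least 2 successes in the first 11. With X ~ Binomial(11, 0.12), P(Y ≤ 11) = 1 − P(X ≤ 1).
  k=0: C(11,0)·0.12^0·0.88^11 = 0.24508
  k=1: C(11,1)·0.12^1·0.88^10 = 0.36762
1 − 0.61270 = 0.38730

0.387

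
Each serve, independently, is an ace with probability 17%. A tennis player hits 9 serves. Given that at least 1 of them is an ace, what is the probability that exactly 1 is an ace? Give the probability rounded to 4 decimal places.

X ~ Binomial(9, 0.17). Want P(X=1 | X≥1) = P(X=1) / P(X≥1).
P(X=1) = C(9,1)·0.17^1·0.83^8 = 0.344601
P(X≥1) = 1 − 0.186940 = 0.813060
Ratio = 0.344601 / 0.813060 = 0.423832

0.4238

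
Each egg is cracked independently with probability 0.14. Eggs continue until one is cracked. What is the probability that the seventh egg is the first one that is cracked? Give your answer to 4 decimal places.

0.0566

Geometric (trials to first success), p = 0.14.
P(Y = 7) = (1−p)^6 · p = 0.40457 · 0.14 = 0.056639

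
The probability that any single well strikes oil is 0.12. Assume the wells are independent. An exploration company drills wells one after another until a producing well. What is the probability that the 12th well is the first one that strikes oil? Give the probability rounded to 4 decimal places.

0.0294

Geometric (trials to first success), p = 0.12.
P(Y = 12) = (1−p)^11 · p = 0.24508 · 0.12 = 0.029410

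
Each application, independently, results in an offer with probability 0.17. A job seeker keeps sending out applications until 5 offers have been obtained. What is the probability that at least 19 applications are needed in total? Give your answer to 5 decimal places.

0.82131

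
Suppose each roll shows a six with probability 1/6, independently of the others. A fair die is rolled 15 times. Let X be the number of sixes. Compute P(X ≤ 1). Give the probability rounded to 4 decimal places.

0.2596

X ~ Binomial(15, 0.166667); P(X ≤ 1) = Σ C(15,k) p^k (1−p)^(15−k) over k:
  k=0: C(15,0)·0.166667^0·0.833333^15 = 0.064905
  k=1: C(15,1)·0.166667^1·0.833333^14 = 0.194716
Total = 0.259622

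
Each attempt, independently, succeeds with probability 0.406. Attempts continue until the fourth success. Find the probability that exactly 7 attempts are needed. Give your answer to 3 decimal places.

Y = trial on which the fourth success occurs; negative binomial, r=4, p=0.406.
P(Y=7) = C(6,3) · p^4 · (1−p)^3
= 20 · 0.027171 · 0.20958 = 0.11389

0.114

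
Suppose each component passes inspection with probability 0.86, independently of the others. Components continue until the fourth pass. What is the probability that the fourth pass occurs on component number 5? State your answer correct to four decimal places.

Y = trial on which the fourth success occurs; negative binomial, r=4, p=0.86.
P(Y=5) = C(4,3) · p^4 · (1−p)^1
= 4 · 0.54701 · 0.14 = 0.306325

0.3063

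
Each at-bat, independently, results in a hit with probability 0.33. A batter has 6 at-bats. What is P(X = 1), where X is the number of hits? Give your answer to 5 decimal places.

X ~ Binomial(n=6, p=0.33).
P(X=1) = C(6,1) · p^1 · (1−p)^5
= 6 · 0.33 · 0.13501 = 0.2673248

0.26732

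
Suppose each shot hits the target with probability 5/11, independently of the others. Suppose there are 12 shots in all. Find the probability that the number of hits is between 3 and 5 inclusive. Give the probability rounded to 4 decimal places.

X ~ Binomial(12, 0.454545); P(3 ≤ X ≤ 5) = Σ C(12,k) p^k (1−p)^(12−k) over k:
  k=3: C(12,3)·0.454545^3·0.545455^9 = 0.088304
  k=4: C(12,4)·0.454545^4·0.545455^8 = 0.165571
  k=5: C(12,5)·0.454545^5·0.545455^7 = 0.220761
Total = 0.474635

0.4746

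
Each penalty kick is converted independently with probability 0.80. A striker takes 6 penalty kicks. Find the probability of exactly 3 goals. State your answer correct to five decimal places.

0.08192

X ~ Binomial(n=6, p=0.80).
P(X=3) = C(6,3) · p^3 · (1−p)^3
= 20 · 0.512 · 0.008 = 0.0819200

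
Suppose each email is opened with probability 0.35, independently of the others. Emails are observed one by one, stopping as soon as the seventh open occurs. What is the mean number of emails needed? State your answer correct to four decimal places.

Y = total emails until the seventh success; negative binomial with r=7, p=0.35.
E[Y] = r / p = 7 / 0.35 = 20.000000

20.0000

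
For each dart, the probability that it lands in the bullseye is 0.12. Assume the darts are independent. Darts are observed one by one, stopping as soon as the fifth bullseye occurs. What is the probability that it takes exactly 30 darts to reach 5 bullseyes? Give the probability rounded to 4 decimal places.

0.0242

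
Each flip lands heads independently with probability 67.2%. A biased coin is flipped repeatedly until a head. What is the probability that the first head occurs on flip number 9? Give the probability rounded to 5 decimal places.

Geometric (trials to first success), p = 0.672.
P(Y = 9) = (1−p)^8 · p = 0.00013396 · 0.672 = 0.0000900

0.00009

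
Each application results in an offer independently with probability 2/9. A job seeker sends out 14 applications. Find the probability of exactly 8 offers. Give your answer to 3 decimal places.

0.004

X ~ Binomial(n=14, p=0.222222).
P(X=8) = C(14,8) · p^8 · (1−p)^6
= 3003 · 5.947e-06 · 0.22138 = 0.00395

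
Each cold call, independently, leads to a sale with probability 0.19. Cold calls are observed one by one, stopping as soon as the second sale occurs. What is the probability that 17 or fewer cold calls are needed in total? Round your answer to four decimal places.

0.8613

Finishing within 17 cold calls ⇔ at least 2 successes in the first 17. With X ~ Binomial(17, 0.19), P(Y ≤ 17) = 1 − P(X ≤ 1).
  k=0: C(17,0)·0.19^0·0.81^17 = 0.027813
  k=1: C(17,1)·0.19^1·0.81^16 = 0.110908
1 − 0.138721 = 0.861279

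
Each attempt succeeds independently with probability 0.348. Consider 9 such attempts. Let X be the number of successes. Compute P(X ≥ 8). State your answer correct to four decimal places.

0.0013

X ~ Binomial(9, 0.348); P(X ≥ 8) = Σ C(9,k) p^k (1−p)^(9−k) over k:
  k=8: C(9,8)·0.348^8·0.652^1 = 0.001262
  k=9: C(9,9)·0.348^9·0.652^0 = 0.000075
Total = 0.001337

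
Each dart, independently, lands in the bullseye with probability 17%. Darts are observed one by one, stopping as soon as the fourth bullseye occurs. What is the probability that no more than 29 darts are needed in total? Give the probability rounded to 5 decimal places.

Finishing within 29 darts ⇔ at least 4 successes in the first 29. With X ~ Binomial(29, 0.17), P(Y ≤ 29) = 1 − P(X ≤ 3).
  k=0: C(29,0)·0.17^0·0.83^29 = 0.0045005
  k=1: C(29,1)·0.17^1·0.83^28 = 0.0267321
  k=2: C(29,2)·0.17^2·0.83^27 = 0.0766536
  k=3: C(29,3)·0.17^3·0.83^26 = 0.1413012
1 − 0.2491874 = 0.7508126

0.75081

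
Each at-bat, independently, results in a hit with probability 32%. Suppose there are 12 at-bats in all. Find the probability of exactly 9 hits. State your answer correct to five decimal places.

0.00243

X ~ Binomial(n=12, p=0.32).
P(X=9) = C(12,9) · p^9 · (1−p)^3
= 220 · 3.5184e-05 · 0.31443 = 0.0024339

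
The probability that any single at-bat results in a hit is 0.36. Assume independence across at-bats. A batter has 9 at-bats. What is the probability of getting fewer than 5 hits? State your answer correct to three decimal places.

0.811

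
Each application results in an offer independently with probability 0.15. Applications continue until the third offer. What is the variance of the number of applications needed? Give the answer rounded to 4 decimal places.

113.3333

Y = total applications until the third success; negative binomial with r=3, p=0.15.
Var(Y) = r(1−p)/p² = 3·0.85 / 0.15² = 113.333333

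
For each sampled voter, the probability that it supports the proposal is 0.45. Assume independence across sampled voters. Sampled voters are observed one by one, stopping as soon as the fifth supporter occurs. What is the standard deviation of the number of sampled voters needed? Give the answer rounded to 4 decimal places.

3.6851

Y = total sampled voters until the fifth success; negative binomial with r=5, p=0.45.
SD(Y) = √[r(1−p)/p²] = √(13.580247) = 3.685139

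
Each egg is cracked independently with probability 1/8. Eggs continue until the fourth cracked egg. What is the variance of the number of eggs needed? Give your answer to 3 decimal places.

Y = total eggs until the fourth success; negative binomial with r=4, p=0.125.
Var(Y) = r(1−p)/p² = 4·0.875 / 0.125² = 224.00000

224.000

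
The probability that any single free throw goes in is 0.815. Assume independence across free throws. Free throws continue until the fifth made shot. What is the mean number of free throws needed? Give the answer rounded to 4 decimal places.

6.1350

Y = total free throws until the fifth success; negative binomial with r=5, p=0.815.
E[Y] = r / p = 5 / 0.815 = 6.134969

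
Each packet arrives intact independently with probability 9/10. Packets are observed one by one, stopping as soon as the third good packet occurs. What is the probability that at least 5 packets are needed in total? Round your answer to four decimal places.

Needing more than 4 packets ⇔ fewer than 3 successes in the first 4. With X ~ Binomial(4, 0.90), P(Y > 4) = P(X ≤ 2).
  k=0: C(4,0)·0.90^0·0.10^4 = 0.000100
  k=1: C(4,1)·0.90^1·0.10^3 = 0.003600
  k=2: C(4,2)·0.90^2·0.10^2 = 0.048600
P(X ≤ 2) = 0.052300

0.0523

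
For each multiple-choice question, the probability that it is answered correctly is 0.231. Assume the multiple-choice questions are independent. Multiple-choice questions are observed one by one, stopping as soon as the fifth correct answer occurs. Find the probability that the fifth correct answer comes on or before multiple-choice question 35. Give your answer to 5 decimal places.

Finishing within 35 multiple-choice questions ⇔ at least 5 successes in the first 35. With X ~ Binomial(35, 0.231), P(Y ≤ 35) = 1 − P(X ≤ 4).
  k=0: C(35,0)·0.231^0·0.769^35 = 0.0001017
  k=1: C(35,1)·0.231^1·0.769^34 = 0.0010695
  k=2: C(35,2)·0.231^2·0.769^33 = 0.0054615
  k=3: C(35,3)·0.231^3·0.769^32 = 0.0180463
  k=4: C(35,4)·0.231^4·0.769^31 = 0.0433675
1 − 0.0680465 = 0.9319535

0.93195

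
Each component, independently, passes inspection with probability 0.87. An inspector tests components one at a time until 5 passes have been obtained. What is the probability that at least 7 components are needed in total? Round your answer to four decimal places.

Needing more than 6 components ⇔ fewer than 5 successes in the first 6. With X ~ Binomial(6, 0.87), P(Y > 6) = P(X ≤ 4).
  k=0: C(6,0)·0.87^0·0.13^6 = 0.000005
  k=1: C(6,1)·0.87^1·0.13^5 = 0.000194
  k=2: C(6,2)·0.87^2·0.13^4 = 0.003243
  k=3: C(6,3)·0.87^3·0.13^3 = 0.028935
  k=4: C(6,4)·0.87^4·0.13^2 = 0.145230
P(X ≤ 4) = 0.177605

0.1776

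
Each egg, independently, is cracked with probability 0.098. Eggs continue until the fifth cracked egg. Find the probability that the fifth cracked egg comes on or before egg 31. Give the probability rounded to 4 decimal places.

0.1823

Finishing within 31 eggs ⇔ at least 5 successes in the first 31. With X ~ Binomial(31, 0.098), P(Y ≤ 31) = 1 − P(X ≤ 4).
  k=0: C(31,0)·0.098^0·0.902^31 = 0.040870
  k=1: C(31,1)·0.098^1·0.902^30 = 0.137652
  k=2: C(31,2)·0.098^2·0.902^29 = 0.224334
  k=3: C(31,3)·0.098^3·0.902^28 = 0.235609
  k=4: C(31,4)·0.098^4·0.902^27 = 0.179188
1 − 0.817652 = 0.182348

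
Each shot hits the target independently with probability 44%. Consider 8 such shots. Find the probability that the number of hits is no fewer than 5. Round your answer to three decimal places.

X ~ Binomial(8, 0.44); P(X ≥ 5) = Σ C(8,k) p^k (1−p)^(8−k) over k:
  k=5: C(8,5)·0.44^5·0.56^3 = 0.16219
  k=6: C(8,6)·0.44^6·0.56^2 = 0.06372
  k=7: C(8,7)·0.44^7·0.56^1 = 0.01430
  k=8: C(8,8)·0.44^8·0.56^0 = 0.00140
Total = 0.24161

0.242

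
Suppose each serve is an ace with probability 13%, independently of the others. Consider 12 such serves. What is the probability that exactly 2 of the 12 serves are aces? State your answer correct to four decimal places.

0.2771

X ~ Binomial(n=12, p=0.13).
P(X=2) = C(12,2) · p^2 · (1−p)^10
= 66 · 0.0169 · 0.24842 = 0.277091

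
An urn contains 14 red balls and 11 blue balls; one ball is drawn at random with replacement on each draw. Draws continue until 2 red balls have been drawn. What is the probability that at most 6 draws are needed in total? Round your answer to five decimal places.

0.93733

Finishing within 6 draws ⇔ at least 2 successes in the first 6. With X ~ Binomial(6, 0.56), P(Y ≤ 6) = 1 − P(X ≤ 1).
  k=0: C(6,0)·0.56^0·0.44^6 = 0.0072563
  k=1: C(6,1)·0.56^1·0.44^5 = 0.0554119
1 − 0.0626682 = 0.9373318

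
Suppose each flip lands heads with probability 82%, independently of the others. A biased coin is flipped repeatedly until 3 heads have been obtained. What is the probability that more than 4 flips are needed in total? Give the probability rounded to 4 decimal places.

0.1509

Needing more than 4 flips ⇔ fewer than 3 successes in the first 4. With X ~ Binomial(4, 0.82), P(Y > 4) = P(X ≤ 2).
  k=0: C(4,0)·0.82^0·0.18^4 = 0.001050
  k=1: C(4,1)·0.82^1·0.18^3 = 0.019129
  k=2: C(4,2)·0.82^2·0.18^2 = 0.130715
P(X ≤ 2) = 0.150893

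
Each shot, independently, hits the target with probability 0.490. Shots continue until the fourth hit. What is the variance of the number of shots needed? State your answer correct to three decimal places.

8.496

Y = total shots until the fourth success; negative binomial with r=4, p=0.49.
Var(Y) = r(1−p)/p² = 4·0.51 / 0.49² = 8.49646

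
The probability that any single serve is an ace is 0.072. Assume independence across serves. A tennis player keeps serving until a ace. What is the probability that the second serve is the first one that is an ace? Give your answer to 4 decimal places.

0.0668

Geometric (trials to first success), p = 0.072.
P(Y = 2) = (1−p)^1 · p = 0.928 · 0.072 = 0.066816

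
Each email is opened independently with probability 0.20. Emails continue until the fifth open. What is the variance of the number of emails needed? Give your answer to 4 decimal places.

Y = total emails until the fifth success; negative binomial with r=5, p=0.20.
Var(Y) = r(1−p)/p² = 5·0.80 / 0.20² = 100.000000

100.0000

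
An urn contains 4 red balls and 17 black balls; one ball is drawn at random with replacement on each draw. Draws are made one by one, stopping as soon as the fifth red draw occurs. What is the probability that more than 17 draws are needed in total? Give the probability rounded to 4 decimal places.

0.7898

Needing more than 17 draws ⇔ fewer than 5 successes in the first 17. With X ~ Binomial(17, 0.190476), P(Y > 17) = P(X ≤ 4).
  k=0: C(17,0)·0.190476^0·0.809524^17 = 0.027536
  k=1: C(17,1)·0.190476^1·0.809524^16 = 0.110145
  k=2: C(17,2)·0.190476^2·0.809524^15 = 0.207331
  k=3: C(17,3)·0.190476^3·0.809524^14 = 0.243919
  k=4: C(17,4)·0.190476^4·0.809524^13 = 0.200875
P(X ≤ 4) = 0.789806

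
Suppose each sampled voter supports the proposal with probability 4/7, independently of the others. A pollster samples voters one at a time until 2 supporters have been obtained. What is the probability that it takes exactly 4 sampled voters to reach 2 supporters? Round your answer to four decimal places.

Y = trial on which the second success occurs; negative binomial, r=2, p=0.571429.
P(Y=4) = C(3,1) · p^2 · (1−p)^2
= 3 · 0.32653 · 0.18367 = 0.179925

0.1799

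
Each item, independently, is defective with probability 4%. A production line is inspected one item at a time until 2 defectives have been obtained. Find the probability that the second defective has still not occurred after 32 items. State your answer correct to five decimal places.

0.63191

Needing more than 32 items ⇔ fewer than 2 successes in the first 32. With X ~ Binomial(32, 0.04), P(Y > 32) = P(X ≤ 1).
  k=0: C(32,0)·0.04^0·0.96^32 = 0.2708192
  k=1: C(32,1)·0.04^1·0.96^31 = 0.3610923
P(X ≤ 1) = 0.6319115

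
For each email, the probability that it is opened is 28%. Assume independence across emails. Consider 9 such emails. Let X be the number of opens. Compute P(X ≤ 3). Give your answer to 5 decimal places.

0.77399

X ~ Binomial(9, 0.28); P(X ≤ 3) = Σ C(9,k) p^k (1−p)^(9−k) over k:
  k=0: C(9,0)·0.28^0·0.72^9 = 0.0519987
  k=1: C(9,1)·0.28^1·0.72^8 = 0.1819954
  k=2: C(9,2)·0.28^2·0.72^7 = 0.2831040
  k=3: C(9,3)·0.28^3·0.72^6 = 0.2568907
Total = 0.7739888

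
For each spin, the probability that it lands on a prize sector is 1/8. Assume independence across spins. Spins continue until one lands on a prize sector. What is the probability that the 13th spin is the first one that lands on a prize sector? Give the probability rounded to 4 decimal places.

0.0252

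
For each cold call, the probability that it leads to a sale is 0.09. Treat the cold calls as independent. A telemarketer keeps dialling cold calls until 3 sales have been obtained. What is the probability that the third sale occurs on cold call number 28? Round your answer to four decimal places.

Y = trial on which the third success occurs; negative binomial, r=3, p=0.09.
P(Y=28) = C(27,2) · p^3 · (1−p)^25
= 351 · 0.000729 · 0.094631 = 0.024214

0.0242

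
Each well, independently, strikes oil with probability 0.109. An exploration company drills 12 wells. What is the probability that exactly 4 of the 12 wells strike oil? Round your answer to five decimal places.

0.02775

X ~ Binomial(n=12, p=0.109).
P(X=4) = C(12,4) · p^4 · (1−p)^8
= 495 · 0.00014116 · 0.39721 = 0.0277545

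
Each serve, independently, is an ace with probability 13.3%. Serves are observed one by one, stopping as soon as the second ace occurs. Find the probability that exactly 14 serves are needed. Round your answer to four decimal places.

Y = trial on which the second success occurs; negative binomial, r=2, p=0.133.
P(Y=14) = C(13,1) · p^2 · (1−p)^12
= 13 · 0.017689 · 0.1804 = 0.041484

0.0415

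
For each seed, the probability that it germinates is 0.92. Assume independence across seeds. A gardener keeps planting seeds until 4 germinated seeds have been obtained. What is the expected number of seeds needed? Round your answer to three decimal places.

4.348

Y = total seeds until the fourth success; negative binomial with r=4, p=0.92.
E[Y] = r / p = 4 / 0.92 = 4.34783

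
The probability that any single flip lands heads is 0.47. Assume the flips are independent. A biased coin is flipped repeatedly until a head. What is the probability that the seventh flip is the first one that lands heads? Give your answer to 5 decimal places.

0.01042

Geometric (trials to first success), p = 0.47.
P(Y = 7) = (1−p)^6 · p = 0.022164 · 0.47 = 0.0104172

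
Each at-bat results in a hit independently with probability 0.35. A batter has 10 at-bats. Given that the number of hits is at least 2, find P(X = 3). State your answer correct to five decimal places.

0.27594

X ~ Binomial(10, 0.35). Want P(X=3 | X≥2) = P(X=3) / P(X≥2).
P(X=3) = C(10,3)·0.35^3·0.65^7 = 0.2522196
P(X≥2) = 1 − 0.0134627 − 0.0724917 = 0.9140456
Ratio = 0.2522196 / 0.9140456 = 0.2759377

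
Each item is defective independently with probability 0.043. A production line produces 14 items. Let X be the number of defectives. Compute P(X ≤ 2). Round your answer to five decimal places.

0.97974

X ~ Binomial(14, 0.043); P(X ≤ 2) = Σ C(14,k) p^k (1−p)^(14−k) over k:
  k=0: C(14,0)·0.043^0·0.957^14 = 0.5404644
  k=1: C(14,1)·0.043^1·0.957^13 = 0.3399787
  k=2: C(14,2)·0.043^2·0.957^12 = 0.0992937
Total = 0.9797368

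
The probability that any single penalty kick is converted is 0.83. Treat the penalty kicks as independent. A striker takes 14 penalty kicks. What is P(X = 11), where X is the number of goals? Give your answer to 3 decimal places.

0.230

X ~ Binomial(n=14, p=0.83).
P(X=11) = C(14,11) · p^11 · (1−p)^3
= 364 · 0.12878 · 0.004913 = 0.23031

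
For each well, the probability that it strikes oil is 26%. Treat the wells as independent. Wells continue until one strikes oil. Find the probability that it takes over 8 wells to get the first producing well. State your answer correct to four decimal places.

Y = number of wells to the first success; geometric, p = 0.26.
P(Y > 8) = P(first 8 all fail) = (1−p)^8 = 0.089919

0.0899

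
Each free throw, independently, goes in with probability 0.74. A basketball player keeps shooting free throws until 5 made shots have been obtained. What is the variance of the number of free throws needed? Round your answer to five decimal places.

Y = total free throws until the fifth success; negative binomial with r=5, p=0.74.
Var(Y) = r(1−p)/p² = 5·0.26 / 0.74² = 2.3739956

2.37400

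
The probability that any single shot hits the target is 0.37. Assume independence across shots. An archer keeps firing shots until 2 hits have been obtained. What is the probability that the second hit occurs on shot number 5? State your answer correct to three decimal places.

0.137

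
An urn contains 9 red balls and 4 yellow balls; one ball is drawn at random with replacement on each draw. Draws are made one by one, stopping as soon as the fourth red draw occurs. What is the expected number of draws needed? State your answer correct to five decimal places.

5.77778

Y = total draws until the fourth success; negative binomial with r=4, p=0.692308.
E[Y] = r / p = 4 / 0.692308 = 5.7777778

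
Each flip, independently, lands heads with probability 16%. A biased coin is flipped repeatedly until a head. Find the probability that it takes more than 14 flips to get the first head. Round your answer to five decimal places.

0.08708

Y = number of flips to the first success; geometric, p = 0.16.
P(Y > 14) = P(first 14 all fail) = (1−p)^14 = 0.0870783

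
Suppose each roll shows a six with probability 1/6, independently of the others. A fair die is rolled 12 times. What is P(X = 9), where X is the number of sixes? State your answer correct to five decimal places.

X ~ Binomial(n=12, p=0.166667).
P(X=9) = C(12,9) · p^9 · (1−p)^3
= 220 · 9.9229e-08 · 0.5787 = 0.0000126

0.00001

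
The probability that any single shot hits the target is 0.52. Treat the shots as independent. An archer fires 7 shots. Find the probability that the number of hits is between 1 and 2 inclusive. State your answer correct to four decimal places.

X ~ Binomial(7, 0.52); P(1 ≤ X ≤ 2) = Σ C(7,k) p^k (1−p)^(7−k) over k:
  k=1: C(7,1)·0.52^1·0.48^6 = 0.044519
  k=2: C(7,2)·0.52^2·0.48^5 = 0.144688
Total = 0.189207

0.1892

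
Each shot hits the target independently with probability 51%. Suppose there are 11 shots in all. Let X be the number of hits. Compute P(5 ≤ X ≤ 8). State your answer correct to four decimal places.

0.7098

X ~ Binomial(11, 0.51); P(5 ≤ X ≤ 8) = Σ C(11,k) p^k (1−p)^(11−k) over k:
  k=5: C(11,5)·0.51^5·0.49^6 = 0.220632
  k=6: C(11,6)·0.51^6·0.49^5 = 0.229638
  k=7: C(11,7)·0.51^7·0.49^4 = 0.170722
  k=8: C(11,8)·0.51^8·0.49^3 = 0.088845
Total = 0.709837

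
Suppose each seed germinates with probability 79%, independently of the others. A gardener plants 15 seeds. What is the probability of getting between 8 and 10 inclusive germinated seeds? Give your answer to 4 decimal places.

0.1852

X ~ Binomial(15, 0.79); P(8 ≤ X ≤ 10) = Σ C(15,k) p^k (1−p)^(15−k) over k:
  k=8: C(15,8)·0.79^8·0.21^7 = 0.017583
  k=9: C(15,9)·0.79^9·0.21^6 = 0.051447
  k=10: C(15,10)·0.79^10·0.21^5 = 0.116124
Total = 0.185155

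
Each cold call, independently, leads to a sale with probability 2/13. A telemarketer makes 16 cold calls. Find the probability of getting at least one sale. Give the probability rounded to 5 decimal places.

P(at least one) = 1 − P(none) = 1 − (1 − 0.153846)^16
= 1 − 0.0690541 = 0.9309459

0.93095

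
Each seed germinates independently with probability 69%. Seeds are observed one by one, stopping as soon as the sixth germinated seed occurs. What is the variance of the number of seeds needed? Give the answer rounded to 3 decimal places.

Y = total seeds until the sixth success; negative binomial with r=6, p=0.69.
Var(Y) = r(1−p)/p² = 6·0.31 / 0.69² = 3.90674

3.907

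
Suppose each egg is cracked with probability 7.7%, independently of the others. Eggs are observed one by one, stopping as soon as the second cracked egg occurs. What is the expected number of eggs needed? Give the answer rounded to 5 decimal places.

25.97403

Y = total eggs until the second success; negative binomial with r=2, p=0.077.
E[Y] = r / p = 2 / 0.077 = 25.9740260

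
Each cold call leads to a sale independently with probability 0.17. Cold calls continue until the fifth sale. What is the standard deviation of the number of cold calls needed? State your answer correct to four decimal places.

11.9833

Y = total cold calls until the fifth success; negative binomial with r=5, p=0.17.
SD(Y) = √[r(1−p)/p²] = √(143.598616) = 11.983264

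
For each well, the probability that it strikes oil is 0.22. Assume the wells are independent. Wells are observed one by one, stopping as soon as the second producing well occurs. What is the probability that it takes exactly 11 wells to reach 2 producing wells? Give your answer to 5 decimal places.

0.05172

Y = trial on which the second success occurs; negative binomial, r=2, p=0.22.
P(Y=11) = C(10,1) · p^2 · (1−p)^9
= 10 · 0.0484 · 0.10687 = 0.0517246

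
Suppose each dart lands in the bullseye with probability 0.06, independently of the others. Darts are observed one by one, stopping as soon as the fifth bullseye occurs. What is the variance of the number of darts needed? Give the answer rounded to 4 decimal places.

1305.5556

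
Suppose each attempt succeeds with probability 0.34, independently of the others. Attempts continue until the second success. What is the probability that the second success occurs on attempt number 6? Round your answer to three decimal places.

Y = trial on which the second success occurs; negative binomial, r=2, p=0.34.
P(Y=6) = C(5,1) · p^2 · (1−p)^4
= 5 · 0.1156 · 0.18975 = 0.10967

0.110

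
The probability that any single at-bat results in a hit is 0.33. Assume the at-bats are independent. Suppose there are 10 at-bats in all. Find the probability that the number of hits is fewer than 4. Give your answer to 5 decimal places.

X ~ Binomial(10, 0.33); P(X ≤ 3) = Σ C(10,k) p^k (1−p)^(10−k) over k:
  k=0: C(10,0)·0.33^0·0.67^10 = 0.0182284
  k=1: C(10,1)·0.33^1·0.67^9 = 0.0897816
  k=2: C(10,2)·0.33^2·0.67^8 = 0.1989935
  k=3: C(10,3)·0.33^3·0.67^7 = 0.2613646
Total = 0.5683680

0.56837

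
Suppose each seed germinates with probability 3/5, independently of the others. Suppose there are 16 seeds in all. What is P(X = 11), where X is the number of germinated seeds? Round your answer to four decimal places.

X ~ Binomial(n=16, p=0.60).
P(X=11) = C(16,11) · p^11 · (1−p)^5
= 4368 · 0.003628 · 0.01024 = 0.162273

0.1623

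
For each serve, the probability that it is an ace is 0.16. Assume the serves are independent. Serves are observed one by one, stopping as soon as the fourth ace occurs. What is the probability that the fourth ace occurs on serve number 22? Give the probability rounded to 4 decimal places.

0.0378

Y = trial on which the fourth success occurs; negative binomial, r=4, p=0.16.
P(Y=22) = C(21,3) · p^4 · (1−p)^18
= 1330 · 0.00065536 · 0.043354 = 0.037788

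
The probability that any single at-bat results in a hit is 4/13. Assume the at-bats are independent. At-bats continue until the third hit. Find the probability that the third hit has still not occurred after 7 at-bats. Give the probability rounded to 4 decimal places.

0.6296

Needing more than 7 at-bats ⇔ fewer than 3 successes in the first 7. With X ~ Binomial(7, 0.307692), P(Y > 7) = P(X ≤ 2).
  k=0: C(7,0)·0.307692^0·0.692308^7 = 0.076224
  k=1: C(7,1)·0.307692^1·0.692308^6 = 0.237143
  k=2: C(7,2)·0.307692^2·0.692308^5 = 0.316190
P(X ≤ 2) = 0.629557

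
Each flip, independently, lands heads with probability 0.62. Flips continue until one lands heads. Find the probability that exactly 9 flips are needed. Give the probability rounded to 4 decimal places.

Geometric (trials to first success), p = 0.62.
P(Y = 9) = (1−p)^8 · p = 0.00043478 · 0.62 = 0.000270

0.0003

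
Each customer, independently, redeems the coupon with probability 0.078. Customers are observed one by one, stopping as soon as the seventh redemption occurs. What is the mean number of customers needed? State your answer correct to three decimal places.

Y = total customers until the seventh success; negative binomial with r=7, p=0.078.
E[Y] = r / p = 7 / 0.078 = 89.74359

89.744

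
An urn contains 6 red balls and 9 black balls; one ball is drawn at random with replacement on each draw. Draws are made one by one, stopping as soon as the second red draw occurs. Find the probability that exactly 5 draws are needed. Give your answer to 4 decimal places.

Y = trial on which the second success occurs; negative binomial, r=2, p=0.40.
P(Y=5) = C(4,1) · p^2 · (1−p)^3
= 4 · 0.16 · 0.216 = 0.138240

0.1382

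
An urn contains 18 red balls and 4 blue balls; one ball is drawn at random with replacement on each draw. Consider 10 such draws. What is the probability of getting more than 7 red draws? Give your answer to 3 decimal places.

0.732

X ~ Binomial(10, 0.818182); P(X ≥ 8) = Σ C(10,k) p^k (1−p)^(10−k) over k:
  k=8: C(10,8)·0.818182^8·0.181818^2 = 0.29873
  k=9: C(10,9)·0.818182^9·0.181818^1 = 0.29873
  k=10: C(10,10)·0.818182^10·0.181818^0 = 0.13443
Total = 0.73190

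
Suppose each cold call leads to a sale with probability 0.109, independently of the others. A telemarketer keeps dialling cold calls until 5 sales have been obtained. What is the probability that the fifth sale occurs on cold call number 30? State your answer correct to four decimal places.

Y = trial on which the fifth success occurs; negative binomial, r=5, p=0.109.
P(Y=30) = C(29,4) · p^5 · (1−p)^25
= 23751 · 1.5386e-05 · 0.05584 = 0.020406

0.0204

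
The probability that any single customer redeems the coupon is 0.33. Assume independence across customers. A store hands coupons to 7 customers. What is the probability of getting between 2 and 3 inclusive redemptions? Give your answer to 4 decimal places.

X ~ Binomial(7, 0.33); P(2 ≤ X ≤ 3) = Σ C(7,k) p^k (1−p)^(7−k) over k:
  k=2: C(7,2)·0.33^2·0.67^5 = 0.308760
  k=3: C(7,3)·0.33^3·0.67^4 = 0.253460
Total = 0.562220

0.5622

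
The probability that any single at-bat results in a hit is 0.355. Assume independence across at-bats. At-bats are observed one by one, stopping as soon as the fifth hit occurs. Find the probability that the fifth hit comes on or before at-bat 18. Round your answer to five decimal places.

0.82301

Finishing within 18 at-bats ⇔ at least 5 successes in the first 18. With X ~ Binomial(18, 0.355), P(Y ≤ 18) = 1 − P(X ≤ 4).
  k=0: C(18,0)·0.355^0·0.645^18 = 0.0003733
  k=1: C(18,1)·0.355^1·0.645^17 = 0.0036984
  k=2: C(18,2)·0.355^2·0.645^16 = 0.0173023
  k=3: C(18,3)·0.355^3·0.645^15 = 0.0507891
  k=4: C(18,4)·0.355^4·0.645^14 = 0.1048264
1 − 0.1769896 = 0.8230104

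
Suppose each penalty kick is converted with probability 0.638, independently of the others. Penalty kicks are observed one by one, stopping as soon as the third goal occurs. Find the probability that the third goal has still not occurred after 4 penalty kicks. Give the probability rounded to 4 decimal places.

Needing more than 4 penalty kicks ⇔ fewer than 3 successes in the first 4. With X ~ Binomial(4, 0.638), P(Y > 4) = P(X ≤ 2).
  k=0: C(4,0)·0.638^0·0.362^4 = 0.017173
  k=1: C(4,1)·0.638^1·0.362^3 = 0.121062
  k=2: C(4,2)·0.638^2·0.362^2 = 0.320044
P(X ≤ 2) = 0.458278

0.4583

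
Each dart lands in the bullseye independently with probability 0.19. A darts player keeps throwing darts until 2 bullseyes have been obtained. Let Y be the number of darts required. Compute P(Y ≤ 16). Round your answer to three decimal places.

Finishing within 16 darts ⇔ at least 2 successes in the first 16. With X ~ Binomial(16, 0.19), P(Y ≤ 16) = 1 − P(X ≤ 1).
  k=0: C(16,0)·0.19^0·0.81^16 = 0.03434
  k=1: C(16,1)·0.19^1·0.81^15 = 0.12887
1 − 0.16321 = 0.83679

0.837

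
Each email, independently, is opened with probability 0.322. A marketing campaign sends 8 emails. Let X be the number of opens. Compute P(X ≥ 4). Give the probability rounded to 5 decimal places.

X ~ Binomial(8, 0.322); P(X ≥ 4) = Σ C(8,k) p^k (1−p)^(8−k) over k:
  k=4: C(8,4)·0.322^4·0.678^4 = 0.1590158
  k=5: C(8,5)·0.322^5·0.678^3 = 0.0604166
  k=6: C(8,6)·0.322^6·0.678^2 = 0.0143467
  k=7: C(8,7)·0.322^7·0.678^1 = 0.0019468
  k=8: C(8,8)·0.322^8·0.678^0 = 0.0001156
Total = 0.2358415

0.23584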